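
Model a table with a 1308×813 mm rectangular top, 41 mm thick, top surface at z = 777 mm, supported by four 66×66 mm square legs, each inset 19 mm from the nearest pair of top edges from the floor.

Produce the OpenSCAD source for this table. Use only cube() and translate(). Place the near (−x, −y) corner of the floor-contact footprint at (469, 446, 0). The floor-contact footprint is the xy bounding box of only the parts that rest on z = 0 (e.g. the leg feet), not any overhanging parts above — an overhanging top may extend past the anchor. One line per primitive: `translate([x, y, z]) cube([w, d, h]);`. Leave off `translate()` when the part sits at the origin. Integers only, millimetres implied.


translate([450, 427, 736]) cube([1308, 813, 41]);
translate([469, 446, 0]) cube([66, 66, 736]);
translate([1673, 446, 0]) cube([66, 66, 736]);
translate([469, 1155, 0]) cube([66, 66, 736]);
translate([1673, 1155, 0]) cube([66, 66, 736]);


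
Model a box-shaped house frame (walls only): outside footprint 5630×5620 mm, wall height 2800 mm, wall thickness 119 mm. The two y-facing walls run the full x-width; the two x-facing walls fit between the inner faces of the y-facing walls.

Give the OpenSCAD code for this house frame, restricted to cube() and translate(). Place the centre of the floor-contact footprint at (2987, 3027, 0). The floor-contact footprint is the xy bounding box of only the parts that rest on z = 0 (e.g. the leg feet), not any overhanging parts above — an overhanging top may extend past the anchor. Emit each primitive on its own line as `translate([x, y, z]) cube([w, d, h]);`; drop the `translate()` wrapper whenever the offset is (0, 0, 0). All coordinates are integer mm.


translate([172, 217, 0]) cube([5630, 119, 2800]);
translate([172, 5718, 0]) cube([5630, 119, 2800]);
translate([172, 336, 0]) cube([119, 5382, 2800]);
translate([5683, 336, 0]) cube([119, 5382, 2800]);


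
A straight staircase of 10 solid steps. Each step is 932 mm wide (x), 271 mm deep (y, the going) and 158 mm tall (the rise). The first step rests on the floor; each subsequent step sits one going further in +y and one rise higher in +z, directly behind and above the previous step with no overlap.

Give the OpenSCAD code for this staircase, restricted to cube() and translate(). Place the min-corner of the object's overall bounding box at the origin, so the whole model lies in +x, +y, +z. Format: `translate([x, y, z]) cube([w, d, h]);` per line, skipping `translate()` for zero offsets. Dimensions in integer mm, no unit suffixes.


cube([932, 271, 158]);
translate([0, 271, 158]) cube([932, 271, 158]);
translate([0, 542, 316]) cube([932, 271, 158]);
translate([0, 813, 474]) cube([932, 271, 158]);
translate([0, 1084, 632]) cube([932, 271, 158]);
translate([0, 1355, 790]) cube([932, 271, 158]);
translate([0, 1626, 948]) cube([932, 271, 158]);
translate([0, 1897, 1106]) cube([932, 271, 158]);
translate([0, 2168, 1264]) cube([932, 271, 158]);
translate([0, 2439, 1422]) cube([932, 271, 158]);


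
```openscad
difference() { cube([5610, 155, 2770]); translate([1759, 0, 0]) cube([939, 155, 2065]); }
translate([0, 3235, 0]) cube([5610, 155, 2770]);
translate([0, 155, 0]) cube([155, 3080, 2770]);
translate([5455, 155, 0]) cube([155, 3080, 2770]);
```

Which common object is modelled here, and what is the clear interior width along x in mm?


A single room. The interior width is 5300 mm.

Four walls enclosing a rectangle with a door in the front wall — a room. Outside width 5610 minus two 155 mm walls gives 5300 mm.


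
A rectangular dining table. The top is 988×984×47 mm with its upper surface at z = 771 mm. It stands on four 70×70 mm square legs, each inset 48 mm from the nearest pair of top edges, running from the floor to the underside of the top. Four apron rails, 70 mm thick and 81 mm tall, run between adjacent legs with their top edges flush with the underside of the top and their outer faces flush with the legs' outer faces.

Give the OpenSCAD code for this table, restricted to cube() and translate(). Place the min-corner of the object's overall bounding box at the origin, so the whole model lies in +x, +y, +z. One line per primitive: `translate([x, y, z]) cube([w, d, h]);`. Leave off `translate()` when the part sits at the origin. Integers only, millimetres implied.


// leg_h = 771 - 47 = 724
// apron z = 724 - 81 = 643
translate([0, 0, 724]) cube([988, 984, 47]);
translate([48, 48, 0]) cube([70, 70, 724]);
translate([870, 48, 0]) cube([70, 70, 724]);
translate([48, 866, 0]) cube([70, 70, 724]);
translate([870, 866, 0]) cube([70, 70, 724]);
translate([118, 48, 643]) cube([752, 70, 81]);
translate([118, 866, 643]) cube([752, 70, 81]);
translate([48, 118, 643]) cube([70, 748, 81]);
translate([870, 118, 643]) cube([70, 748, 81]);


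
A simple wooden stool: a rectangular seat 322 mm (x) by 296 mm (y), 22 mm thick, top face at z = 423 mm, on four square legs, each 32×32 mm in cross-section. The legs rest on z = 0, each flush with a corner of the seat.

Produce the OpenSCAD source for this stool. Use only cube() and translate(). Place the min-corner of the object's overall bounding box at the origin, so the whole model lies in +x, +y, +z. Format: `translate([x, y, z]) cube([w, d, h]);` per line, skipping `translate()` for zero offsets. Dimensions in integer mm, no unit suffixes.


// leg_h = 423 - 22 = 401
translate([0, 0, 401]) cube([322, 296, 22]);
cube([32, 32, 401]);
translate([290, 0, 0]) cube([32, 32, 401]);
translate([0, 264, 0]) cube([32, 32, 401]);
translate([290, 264, 0]) cube([32, 32, 401]);


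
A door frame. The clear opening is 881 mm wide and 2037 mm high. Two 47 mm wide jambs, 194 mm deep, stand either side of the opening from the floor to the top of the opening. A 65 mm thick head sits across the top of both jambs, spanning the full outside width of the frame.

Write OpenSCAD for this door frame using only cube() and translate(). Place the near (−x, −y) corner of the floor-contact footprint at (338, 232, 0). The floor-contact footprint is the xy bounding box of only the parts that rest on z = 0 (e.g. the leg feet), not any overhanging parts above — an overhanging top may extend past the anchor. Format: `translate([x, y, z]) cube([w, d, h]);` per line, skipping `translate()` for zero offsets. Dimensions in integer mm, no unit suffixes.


translate([338, 232, 0]) cube([47, 194, 2037]);
translate([1266, 232, 0]) cube([47, 194, 2037]);
translate([338, 232, 2037]) cube([975, 194, 65]);


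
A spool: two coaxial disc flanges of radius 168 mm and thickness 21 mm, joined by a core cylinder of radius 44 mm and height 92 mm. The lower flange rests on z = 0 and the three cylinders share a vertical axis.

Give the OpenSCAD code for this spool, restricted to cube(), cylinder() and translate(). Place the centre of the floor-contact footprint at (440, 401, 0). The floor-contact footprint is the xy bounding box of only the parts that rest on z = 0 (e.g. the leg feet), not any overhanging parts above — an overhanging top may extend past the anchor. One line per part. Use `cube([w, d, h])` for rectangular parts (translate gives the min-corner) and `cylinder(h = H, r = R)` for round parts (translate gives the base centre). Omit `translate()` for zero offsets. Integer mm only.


translate([440, 401, 0]) cylinder(h = 21, r = 168);
translate([440, 401, 21]) cylinder(h = 92, r = 44);
translate([440, 401, 113]) cylinder(h = 21, r = 168);


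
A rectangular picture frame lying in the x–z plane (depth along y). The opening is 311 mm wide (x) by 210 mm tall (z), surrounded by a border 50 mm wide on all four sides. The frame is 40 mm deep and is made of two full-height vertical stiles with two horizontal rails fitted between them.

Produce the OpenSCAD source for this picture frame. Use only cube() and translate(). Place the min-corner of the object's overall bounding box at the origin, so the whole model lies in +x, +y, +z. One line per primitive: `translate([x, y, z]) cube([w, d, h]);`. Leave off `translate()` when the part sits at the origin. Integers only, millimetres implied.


cube([50, 40, 310]);
translate([361, 0, 0]) cube([50, 40, 310]);
translate([50, 0, 0]) cube([311, 40, 50]);
translate([50, 0, 260]) cube([311, 40, 50]);


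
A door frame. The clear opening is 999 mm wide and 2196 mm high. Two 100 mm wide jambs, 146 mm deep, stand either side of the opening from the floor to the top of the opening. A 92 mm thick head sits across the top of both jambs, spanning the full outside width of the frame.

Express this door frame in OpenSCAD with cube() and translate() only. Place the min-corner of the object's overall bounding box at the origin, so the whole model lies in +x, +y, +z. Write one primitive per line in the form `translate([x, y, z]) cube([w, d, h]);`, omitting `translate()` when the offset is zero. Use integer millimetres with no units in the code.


cube([100, 146, 2196]);
translate([1099, 0, 0]) cube([100, 146, 2196]);
translate([0, 0, 2196]) cube([1199, 146, 92]);


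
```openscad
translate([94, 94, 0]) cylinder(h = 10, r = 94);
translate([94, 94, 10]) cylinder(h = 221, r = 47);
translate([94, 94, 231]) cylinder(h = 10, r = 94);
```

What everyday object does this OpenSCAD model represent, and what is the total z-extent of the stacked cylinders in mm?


A spool. The overall height is 241 mm.

Three coaxial cylinders, large–small–large — a spool. Two 10 mm flanges and a 221 mm core give 10 + 221 + 10 = 241 mm.


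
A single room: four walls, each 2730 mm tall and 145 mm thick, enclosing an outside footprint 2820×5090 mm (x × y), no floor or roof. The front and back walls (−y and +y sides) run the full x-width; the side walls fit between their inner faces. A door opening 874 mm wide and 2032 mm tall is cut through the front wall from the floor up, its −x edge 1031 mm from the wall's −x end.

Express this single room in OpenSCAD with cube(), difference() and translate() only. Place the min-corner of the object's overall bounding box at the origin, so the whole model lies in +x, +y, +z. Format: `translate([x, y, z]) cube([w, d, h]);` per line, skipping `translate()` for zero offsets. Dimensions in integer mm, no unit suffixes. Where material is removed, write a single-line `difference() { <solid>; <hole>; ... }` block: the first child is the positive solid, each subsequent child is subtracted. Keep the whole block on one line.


difference() { cube([2820, 145, 2730]); translate([1031, 0, 0]) cube([874, 145, 2032]); }
translate([0, 4945, 0]) cube([2820, 145, 2730]);
translate([0, 145, 0]) cube([145, 4800, 2730]);
translate([2675, 145, 0]) cube([145, 4800, 2730]);


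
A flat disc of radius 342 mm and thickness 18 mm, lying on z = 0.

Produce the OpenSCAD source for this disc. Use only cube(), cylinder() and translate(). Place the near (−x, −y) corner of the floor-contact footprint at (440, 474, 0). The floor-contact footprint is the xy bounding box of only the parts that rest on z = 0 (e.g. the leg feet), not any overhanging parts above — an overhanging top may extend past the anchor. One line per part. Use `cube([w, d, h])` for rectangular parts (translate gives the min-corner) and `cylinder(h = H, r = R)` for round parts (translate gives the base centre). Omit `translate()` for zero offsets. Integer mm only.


translate([782, 816, 0]) cylinder(h = 18, r = 342);


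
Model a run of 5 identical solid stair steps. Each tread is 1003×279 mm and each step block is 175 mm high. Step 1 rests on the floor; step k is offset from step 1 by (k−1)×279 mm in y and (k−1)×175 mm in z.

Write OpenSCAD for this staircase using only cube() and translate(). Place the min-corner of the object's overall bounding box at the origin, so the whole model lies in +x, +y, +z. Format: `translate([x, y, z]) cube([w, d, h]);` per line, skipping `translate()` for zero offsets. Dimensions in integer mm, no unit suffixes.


cube([1003, 279, 175]);
translate([0, 279, 175]) cube([1003, 279, 175]);
translate([0, 558, 350]) cube([1003, 279, 175]);
translate([0, 837, 525]) cube([1003, 279, 175]);
translate([0, 1116, 700]) cube([1003, 279, 175]);


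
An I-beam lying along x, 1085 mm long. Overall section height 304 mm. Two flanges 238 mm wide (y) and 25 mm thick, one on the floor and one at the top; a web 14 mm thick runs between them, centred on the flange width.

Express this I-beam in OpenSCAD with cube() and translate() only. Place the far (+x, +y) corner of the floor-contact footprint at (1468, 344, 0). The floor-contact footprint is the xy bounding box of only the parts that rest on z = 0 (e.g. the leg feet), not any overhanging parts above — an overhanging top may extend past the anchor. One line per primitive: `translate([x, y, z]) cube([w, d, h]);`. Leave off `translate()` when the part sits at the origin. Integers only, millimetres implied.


translate([383, 106, 0]) cube([1085, 238, 25]);
translate([383, 218, 25]) cube([1085, 14, 254]);
translate([383, 106, 279]) cube([1085, 238, 25]);


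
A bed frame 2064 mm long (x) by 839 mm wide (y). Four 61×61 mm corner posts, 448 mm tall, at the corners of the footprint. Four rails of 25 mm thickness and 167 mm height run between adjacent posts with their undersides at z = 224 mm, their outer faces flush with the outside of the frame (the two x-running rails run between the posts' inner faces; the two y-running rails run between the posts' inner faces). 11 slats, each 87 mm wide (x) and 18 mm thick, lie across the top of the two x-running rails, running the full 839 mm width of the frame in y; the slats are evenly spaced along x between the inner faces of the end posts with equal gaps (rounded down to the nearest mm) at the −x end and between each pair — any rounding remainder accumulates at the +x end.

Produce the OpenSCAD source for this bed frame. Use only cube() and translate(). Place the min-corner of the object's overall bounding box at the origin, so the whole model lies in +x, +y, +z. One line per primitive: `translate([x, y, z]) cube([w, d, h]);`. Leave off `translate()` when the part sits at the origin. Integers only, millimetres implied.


cube([61, 61, 448]);
translate([0, 778, 0]) cube([61, 61, 448]);
translate([2003, 0, 0]) cube([61, 61, 448]);
translate([2003, 778, 0]) cube([61, 61, 448]);
translate([61, 0, 224]) cube([1942, 25, 167]);
translate([61, 814, 224]) cube([1942, 25, 167]);
translate([0, 61, 224]) cube([25, 717, 167]);
translate([2039, 61, 224]) cube([25, 717, 167]);
translate([143, 0, 391]) cube([87, 839, 18]);
translate([312, 0, 391]) cube([87, 839, 18]);
translate([481, 0, 391]) cube([87, 839, 18]);
translate([650, 0, 391]) cube([87, 839, 18]);
translate([819, 0, 391]) cube([87, 839, 18]);
translate([988, 0, 391]) cube([87, 839, 18]);
translate([1157, 0, 391]) cube([87, 839, 18]);
translate([1326, 0, 391]) cube([87, 839, 18]);
translate([1495, 0, 391]) cube([87, 839, 18]);
translate([1664, 0, 391]) cube([87, 839, 18]);
translate([1833, 0, 391]) cube([87, 839, 18]);


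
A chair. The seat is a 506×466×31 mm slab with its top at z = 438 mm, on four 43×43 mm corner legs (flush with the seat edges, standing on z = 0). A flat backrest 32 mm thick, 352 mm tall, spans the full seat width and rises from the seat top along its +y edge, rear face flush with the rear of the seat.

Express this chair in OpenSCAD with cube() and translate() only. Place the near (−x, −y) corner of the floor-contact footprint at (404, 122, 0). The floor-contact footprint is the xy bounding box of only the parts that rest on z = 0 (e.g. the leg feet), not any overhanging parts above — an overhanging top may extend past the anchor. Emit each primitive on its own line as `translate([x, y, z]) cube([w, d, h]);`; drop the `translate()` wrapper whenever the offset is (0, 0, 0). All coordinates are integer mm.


translate([404, 122, 407]) cube([506, 466, 31]);
translate([404, 122, 0]) cube([43, 43, 407]);
translate([867, 122, 0]) cube([43, 43, 407]);
translate([404, 545, 0]) cube([43, 43, 407]);
translate([867, 545, 0]) cube([43, 43, 407]);
translate([404, 556, 438]) cube([506, 32, 352]);


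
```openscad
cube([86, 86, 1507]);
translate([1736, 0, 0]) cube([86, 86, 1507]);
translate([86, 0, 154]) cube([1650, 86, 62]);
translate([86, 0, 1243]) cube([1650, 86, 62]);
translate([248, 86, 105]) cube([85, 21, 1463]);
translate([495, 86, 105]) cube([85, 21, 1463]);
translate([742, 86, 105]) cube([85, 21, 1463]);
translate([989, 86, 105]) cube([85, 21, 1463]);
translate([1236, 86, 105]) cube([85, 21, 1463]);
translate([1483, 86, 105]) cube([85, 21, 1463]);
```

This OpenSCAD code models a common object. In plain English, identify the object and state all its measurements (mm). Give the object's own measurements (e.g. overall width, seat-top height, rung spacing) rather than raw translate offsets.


A fence section. Two 86×86 mm posts, 1507 mm tall, stand on the floor with a clear span of 1650 mm between their inner faces. Two horizontal rails of 86×62 mm section span the gap between the posts with their undersides at z = 154 mm and z = 1243 mm, flush with the posts' −y face. 6 pickets, each 85 mm wide, 21 mm thick and 1463 mm tall, are fixed to the +y face of the rails with their bottoms at z = 105 mm, spaced across the span with a 162 mm gap after the −x post and between neighbouring pickets, with 168 mm left before the +x post.


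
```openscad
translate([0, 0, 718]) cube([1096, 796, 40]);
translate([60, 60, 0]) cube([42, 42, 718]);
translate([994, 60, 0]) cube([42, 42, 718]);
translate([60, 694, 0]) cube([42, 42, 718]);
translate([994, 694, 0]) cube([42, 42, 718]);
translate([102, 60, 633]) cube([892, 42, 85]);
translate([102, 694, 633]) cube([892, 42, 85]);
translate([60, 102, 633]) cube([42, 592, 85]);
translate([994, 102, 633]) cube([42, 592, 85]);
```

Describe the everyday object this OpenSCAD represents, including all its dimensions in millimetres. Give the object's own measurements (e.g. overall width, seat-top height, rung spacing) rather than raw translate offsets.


A table: top 1096 mm (x) × 796 mm (y), 40 mm thick, upper face at z = 758 mm, on four 42×42 mm square legs, each inset 60 mm from the nearest pair of top edges from z = 0 to the bottom of the top. Four apron rails, 42 mm thick and 85 mm tall, run between adjacent legs with their top edges flush with the underside of the top and their outer faces flush with the legs' outer faces.


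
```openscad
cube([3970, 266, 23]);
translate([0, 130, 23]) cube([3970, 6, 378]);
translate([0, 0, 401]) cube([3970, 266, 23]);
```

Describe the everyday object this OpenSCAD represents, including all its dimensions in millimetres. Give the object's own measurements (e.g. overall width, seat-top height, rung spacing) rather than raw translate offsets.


An I-beam lying along x, 3970 mm long. Overall section height 424 mm. Two flanges 266 mm wide (y) and 23 mm thick, one on the floor and one at the top; a web 6 mm thick runs between them, centred on the flange width.


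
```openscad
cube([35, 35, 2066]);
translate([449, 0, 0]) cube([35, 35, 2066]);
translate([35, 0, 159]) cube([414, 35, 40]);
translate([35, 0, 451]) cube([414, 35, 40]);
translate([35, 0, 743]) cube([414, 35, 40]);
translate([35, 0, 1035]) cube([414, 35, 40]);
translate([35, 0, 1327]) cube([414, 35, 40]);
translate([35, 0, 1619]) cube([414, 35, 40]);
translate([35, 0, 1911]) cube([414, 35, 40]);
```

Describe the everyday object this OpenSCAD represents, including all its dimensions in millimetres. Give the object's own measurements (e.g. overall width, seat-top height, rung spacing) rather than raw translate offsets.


A straight ladder. Two 35×35 mm vertical rails, 2066 mm tall, stand 484 mm apart (outside-to-outside) with their front faces coplanar on the −y side. 7 rungs, each 35 mm deep and 40 mm tall, span between the inner faces of the rails, front faces flush with the rails. The lowest rung's underside is at z = 159 mm and rungs are spaced 292 mm apart (underside to underside).


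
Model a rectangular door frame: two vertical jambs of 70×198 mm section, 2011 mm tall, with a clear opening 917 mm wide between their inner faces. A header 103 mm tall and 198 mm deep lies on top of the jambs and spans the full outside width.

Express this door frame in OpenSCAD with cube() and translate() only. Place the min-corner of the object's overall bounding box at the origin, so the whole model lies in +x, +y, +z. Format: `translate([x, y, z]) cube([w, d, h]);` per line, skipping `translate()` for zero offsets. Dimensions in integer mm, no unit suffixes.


cube([70, 198, 2011]);
translate([987, 0, 0]) cube([70, 198, 2011]);
translate([0, 0, 2011]) cube([1057, 198, 103]);


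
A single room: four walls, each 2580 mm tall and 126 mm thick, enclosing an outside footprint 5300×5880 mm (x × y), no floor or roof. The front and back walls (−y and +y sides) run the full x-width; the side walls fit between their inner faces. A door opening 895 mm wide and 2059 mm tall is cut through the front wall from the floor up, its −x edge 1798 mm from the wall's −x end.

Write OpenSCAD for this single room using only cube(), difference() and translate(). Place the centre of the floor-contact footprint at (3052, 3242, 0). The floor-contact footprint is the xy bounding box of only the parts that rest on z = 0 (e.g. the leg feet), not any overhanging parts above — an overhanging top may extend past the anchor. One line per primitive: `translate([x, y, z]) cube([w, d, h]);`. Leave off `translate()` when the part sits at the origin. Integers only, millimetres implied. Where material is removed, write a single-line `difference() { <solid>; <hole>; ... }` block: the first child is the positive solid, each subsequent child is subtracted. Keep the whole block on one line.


difference() { translate([402, 302, 0]) cube([5300, 126, 2580]); translate([2200, 302, 0]) cube([895, 126, 2059]); }
translate([402, 6056, 0]) cube([5300, 126, 2580]);
translate([402, 428, 0]) cube([126, 5628, 2580]);
translate([5576, 428, 0]) cube([126, 5628, 2580]);


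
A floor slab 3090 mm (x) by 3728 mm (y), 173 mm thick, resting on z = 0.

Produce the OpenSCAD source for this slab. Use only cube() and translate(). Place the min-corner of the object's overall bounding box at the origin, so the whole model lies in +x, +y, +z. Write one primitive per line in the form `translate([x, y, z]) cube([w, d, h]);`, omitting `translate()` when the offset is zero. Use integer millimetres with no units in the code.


cube([3090, 3728, 173]);


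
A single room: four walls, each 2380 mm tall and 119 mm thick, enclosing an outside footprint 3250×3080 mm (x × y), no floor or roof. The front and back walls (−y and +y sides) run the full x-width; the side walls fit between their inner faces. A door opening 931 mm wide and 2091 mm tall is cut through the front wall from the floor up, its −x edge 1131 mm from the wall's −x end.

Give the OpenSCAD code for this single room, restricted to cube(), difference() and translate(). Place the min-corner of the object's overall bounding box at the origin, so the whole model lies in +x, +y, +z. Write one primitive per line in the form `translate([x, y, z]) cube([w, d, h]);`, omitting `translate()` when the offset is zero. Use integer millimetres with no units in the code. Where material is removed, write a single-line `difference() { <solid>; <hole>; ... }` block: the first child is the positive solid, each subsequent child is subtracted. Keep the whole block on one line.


difference() { cube([3250, 119, 2380]); translate([1131, 0, 0]) cube([931, 119, 2091]); }
translate([0, 2961, 0]) cube([3250, 119, 2380]);
translate([0, 119, 0]) cube([119, 2842, 2380]);
translate([3131, 119, 0]) cube([119, 2842, 2380]);


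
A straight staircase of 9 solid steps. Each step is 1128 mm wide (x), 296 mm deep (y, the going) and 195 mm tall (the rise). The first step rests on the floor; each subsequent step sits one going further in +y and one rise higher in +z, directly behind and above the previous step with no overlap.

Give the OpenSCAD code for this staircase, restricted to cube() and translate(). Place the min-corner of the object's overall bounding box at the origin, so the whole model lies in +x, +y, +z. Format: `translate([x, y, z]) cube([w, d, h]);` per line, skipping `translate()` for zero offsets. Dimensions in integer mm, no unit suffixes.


cube([1128, 296, 195]);
translate([0, 296, 195]) cube([1128, 296, 195]);
translate([0, 592, 390]) cube([1128, 296, 195]);
translate([0, 888, 585]) cube([1128, 296, 195]);
translate([0, 1184, 780]) cube([1128, 296, 195]);
translate([0, 1480, 975]) cube([1128, 296, 195]);
translate([0, 1776, 1170]) cube([1128, 296, 195]);
translate([0, 2072, 1365]) cube([1128, 296, 195]);
translate([0, 2368, 1560]) cube([1128, 296, 195]);


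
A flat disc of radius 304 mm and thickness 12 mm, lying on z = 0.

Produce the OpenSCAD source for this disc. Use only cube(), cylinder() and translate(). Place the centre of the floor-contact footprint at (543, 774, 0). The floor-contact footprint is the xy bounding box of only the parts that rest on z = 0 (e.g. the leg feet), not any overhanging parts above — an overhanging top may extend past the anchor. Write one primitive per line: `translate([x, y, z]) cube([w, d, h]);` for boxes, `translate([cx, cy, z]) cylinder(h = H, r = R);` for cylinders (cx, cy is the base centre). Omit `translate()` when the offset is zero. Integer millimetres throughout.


translate([543, 774, 0]) cylinder(h = 12, r = 304);


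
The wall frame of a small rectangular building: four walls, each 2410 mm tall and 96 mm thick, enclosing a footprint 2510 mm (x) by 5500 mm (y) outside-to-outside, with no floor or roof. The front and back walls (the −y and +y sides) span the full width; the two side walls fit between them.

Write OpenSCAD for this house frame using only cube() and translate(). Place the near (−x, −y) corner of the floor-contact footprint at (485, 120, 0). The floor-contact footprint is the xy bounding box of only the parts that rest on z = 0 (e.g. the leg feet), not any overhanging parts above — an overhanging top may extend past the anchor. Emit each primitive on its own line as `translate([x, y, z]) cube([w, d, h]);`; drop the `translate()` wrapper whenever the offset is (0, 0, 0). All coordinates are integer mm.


translate([485, 120, 0]) cube([2510, 96, 2410]);
translate([485, 5524, 0]) cube([2510, 96, 2410]);
translate([485, 216, 0]) cube([96, 5308, 2410]);
translate([2899, 216, 0]) cube([96, 5308, 2410]);


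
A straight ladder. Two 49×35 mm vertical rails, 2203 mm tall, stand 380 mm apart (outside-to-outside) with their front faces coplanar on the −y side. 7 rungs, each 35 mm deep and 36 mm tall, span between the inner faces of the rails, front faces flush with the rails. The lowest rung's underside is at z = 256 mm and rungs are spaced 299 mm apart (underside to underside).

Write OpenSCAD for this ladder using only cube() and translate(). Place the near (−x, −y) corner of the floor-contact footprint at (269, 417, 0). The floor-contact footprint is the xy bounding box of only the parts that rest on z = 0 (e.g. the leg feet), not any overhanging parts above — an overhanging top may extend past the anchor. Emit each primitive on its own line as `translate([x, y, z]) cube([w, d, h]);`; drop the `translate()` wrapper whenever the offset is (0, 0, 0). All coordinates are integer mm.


// rung span = 380 - 2*49 = 282
// rung[k] z = 256 + k*299
translate([269, 417, 0]) cube([49, 35, 2203]);
translate([600, 417, 0]) cube([49, 35, 2203]);
translate([318, 417, 256]) cube([282, 35, 36]);
translate([318, 417, 555]) cube([282, 35, 36]);
translate([318, 417, 854]) cube([282, 35, 36]);
translate([318, 417, 1153]) cube([282, 35, 36]);
translate([318, 417, 1452]) cube([282, 35, 36]);
translate([318, 417, 1751]) cube([282, 35, 36]);
translate([318, 417, 2050]) cube([282, 35, 36]);


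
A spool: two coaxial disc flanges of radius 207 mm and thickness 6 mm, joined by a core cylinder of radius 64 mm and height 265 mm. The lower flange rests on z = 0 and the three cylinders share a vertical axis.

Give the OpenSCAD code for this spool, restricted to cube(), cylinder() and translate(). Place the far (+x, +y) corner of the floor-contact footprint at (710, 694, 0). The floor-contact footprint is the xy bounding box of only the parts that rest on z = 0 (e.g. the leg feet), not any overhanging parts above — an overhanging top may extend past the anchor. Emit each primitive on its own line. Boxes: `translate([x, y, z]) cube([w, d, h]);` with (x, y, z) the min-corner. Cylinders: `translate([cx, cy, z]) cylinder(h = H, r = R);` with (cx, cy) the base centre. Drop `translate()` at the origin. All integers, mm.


translate([503, 487, 0]) cylinder(h = 6, r = 207);
translate([503, 487, 6]) cylinder(h = 265, r = 64);
translate([503, 487, 271]) cylinder(h = 6, r = 207);


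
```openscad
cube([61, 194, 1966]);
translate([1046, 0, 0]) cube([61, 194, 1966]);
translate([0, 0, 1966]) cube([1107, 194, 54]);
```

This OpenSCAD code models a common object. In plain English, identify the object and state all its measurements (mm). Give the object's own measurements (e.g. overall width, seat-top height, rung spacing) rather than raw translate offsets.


A door frame. The clear opening is 985 mm wide and 1966 mm high. Two 61 mm wide jambs, 194 mm deep, stand either side of the opening from the floor to the top of the opening. A 54 mm thick head sits across the top of both jambs, spanning the full outside width of the frame.


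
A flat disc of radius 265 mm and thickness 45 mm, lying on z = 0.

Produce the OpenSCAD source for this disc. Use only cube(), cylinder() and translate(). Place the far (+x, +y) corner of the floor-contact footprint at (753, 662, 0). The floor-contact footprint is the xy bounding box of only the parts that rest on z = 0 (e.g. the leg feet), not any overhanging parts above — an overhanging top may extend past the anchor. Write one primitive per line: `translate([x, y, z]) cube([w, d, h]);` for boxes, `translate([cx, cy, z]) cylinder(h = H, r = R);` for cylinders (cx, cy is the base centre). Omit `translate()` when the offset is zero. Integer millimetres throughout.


translate([488, 397, 0]) cylinder(h = 45, r = 265);


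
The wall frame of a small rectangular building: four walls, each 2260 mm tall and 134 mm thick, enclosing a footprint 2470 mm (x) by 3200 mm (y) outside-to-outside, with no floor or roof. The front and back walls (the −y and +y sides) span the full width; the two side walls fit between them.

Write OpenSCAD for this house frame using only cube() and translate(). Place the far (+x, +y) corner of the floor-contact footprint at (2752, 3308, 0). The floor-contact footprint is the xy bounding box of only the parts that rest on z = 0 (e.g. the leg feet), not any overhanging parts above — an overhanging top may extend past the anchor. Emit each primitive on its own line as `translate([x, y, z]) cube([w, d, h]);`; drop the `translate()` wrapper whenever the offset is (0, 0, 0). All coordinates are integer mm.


translate([282, 108, 0]) cube([2470, 134, 2260]);
translate([282, 3174, 0]) cube([2470, 134, 2260]);
translate([282, 242, 0]) cube([134, 2932, 2260]);
translate([2618, 242, 0]) cube([134, 2932, 2260]);


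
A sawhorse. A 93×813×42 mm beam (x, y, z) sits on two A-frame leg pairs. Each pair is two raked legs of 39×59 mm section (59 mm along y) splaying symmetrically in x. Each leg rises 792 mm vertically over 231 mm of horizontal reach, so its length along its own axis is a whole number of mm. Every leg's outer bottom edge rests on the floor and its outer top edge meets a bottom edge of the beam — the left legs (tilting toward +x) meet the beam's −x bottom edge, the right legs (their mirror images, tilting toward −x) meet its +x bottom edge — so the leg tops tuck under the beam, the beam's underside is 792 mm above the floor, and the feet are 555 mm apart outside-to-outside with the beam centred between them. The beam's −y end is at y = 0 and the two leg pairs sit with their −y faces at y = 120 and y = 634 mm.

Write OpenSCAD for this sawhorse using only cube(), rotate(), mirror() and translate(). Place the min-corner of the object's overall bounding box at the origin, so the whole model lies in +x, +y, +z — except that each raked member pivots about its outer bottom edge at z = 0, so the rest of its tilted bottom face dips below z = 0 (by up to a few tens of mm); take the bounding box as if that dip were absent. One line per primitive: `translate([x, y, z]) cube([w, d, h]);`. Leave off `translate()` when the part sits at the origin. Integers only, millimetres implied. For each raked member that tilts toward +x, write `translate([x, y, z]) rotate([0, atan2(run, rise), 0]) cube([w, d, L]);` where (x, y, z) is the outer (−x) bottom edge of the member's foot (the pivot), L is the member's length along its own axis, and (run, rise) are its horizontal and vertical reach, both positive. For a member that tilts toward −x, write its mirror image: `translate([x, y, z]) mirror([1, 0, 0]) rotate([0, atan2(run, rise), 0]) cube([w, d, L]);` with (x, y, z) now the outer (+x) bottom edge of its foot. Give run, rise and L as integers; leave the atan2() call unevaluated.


translate([231, 0, 792]) cube([93, 813, 42]);
translate([0, 120, 0]) rotate([0, atan2(231, 792), 0]) cube([39, 59, 825]);
translate([555, 120, 0]) mirror([1, 0, 0]) rotate([0, atan2(231, 792), 0]) cube([39, 59, 825]);
translate([0, 634, 0]) rotate([0, atan2(231, 792), 0]) cube([39, 59, 825]);
translate([555, 634, 0]) mirror([1, 0, 0]) rotate([0, atan2(231, 792), 0]) cube([39, 59, 825]);


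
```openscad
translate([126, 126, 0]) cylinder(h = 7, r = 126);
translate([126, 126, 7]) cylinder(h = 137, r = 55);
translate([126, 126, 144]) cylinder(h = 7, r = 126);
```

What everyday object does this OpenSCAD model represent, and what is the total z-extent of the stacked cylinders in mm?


A spool. The overall height is 151 mm.

Three coaxial cylinders, large–small–large — a spool. Two 7 mm flanges and a 137 mm core give 7 + 137 + 7 = 151 mm.


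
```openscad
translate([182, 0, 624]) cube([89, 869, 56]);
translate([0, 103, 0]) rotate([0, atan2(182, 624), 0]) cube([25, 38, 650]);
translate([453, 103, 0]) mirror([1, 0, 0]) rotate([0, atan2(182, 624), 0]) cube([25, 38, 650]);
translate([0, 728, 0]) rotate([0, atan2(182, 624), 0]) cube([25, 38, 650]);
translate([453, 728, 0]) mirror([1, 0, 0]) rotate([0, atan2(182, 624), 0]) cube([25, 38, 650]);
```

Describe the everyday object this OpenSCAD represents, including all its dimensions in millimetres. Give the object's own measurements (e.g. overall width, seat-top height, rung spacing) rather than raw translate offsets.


A sawhorse. A 89×869×56 mm beam (x, y, z) sits on two A-frame leg pairs. Each pair is two raked legs of 25×38 mm section (38 mm along y) splaying symmetrically in x. Each leg rises 624 mm vertically over 182 mm of horizontal reach and is 650 mm long along its own axis. Every leg's outer bottom edge rests on the floor and its outer top edge meets a bottom edge of the beam — the left legs (tilting toward +x) meet the beam's −x bottom edge, the right legs (their mirror images, tilting toward −x) meet its +x bottom edge — so the leg tops tuck under the beam, the beam's underside is 624 mm above the floor, and the feet are 453 mm apart outside-to-outside with the beam centred between them. The two leg pairs are set in 103 mm from either end of the beam.


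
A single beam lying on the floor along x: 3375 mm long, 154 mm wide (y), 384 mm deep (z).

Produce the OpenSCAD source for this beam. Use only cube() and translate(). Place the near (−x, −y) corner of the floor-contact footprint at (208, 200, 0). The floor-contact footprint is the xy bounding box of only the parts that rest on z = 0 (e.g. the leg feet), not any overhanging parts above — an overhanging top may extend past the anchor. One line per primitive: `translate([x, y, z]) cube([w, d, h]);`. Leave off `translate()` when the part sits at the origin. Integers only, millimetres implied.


translate([208, 200, 0]) cube([3375, 154, 384]);


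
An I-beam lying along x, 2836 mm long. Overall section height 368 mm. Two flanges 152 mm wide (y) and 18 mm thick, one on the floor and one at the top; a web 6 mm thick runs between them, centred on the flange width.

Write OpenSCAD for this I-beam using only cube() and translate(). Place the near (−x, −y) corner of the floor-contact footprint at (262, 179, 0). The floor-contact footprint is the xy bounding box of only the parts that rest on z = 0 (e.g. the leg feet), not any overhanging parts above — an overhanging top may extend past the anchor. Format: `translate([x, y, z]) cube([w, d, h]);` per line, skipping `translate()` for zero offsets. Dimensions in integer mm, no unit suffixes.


translate([262, 179, 0]) cube([2836, 152, 18]);
translate([262, 252, 18]) cube([2836, 6, 332]);
translate([262, 179, 350]) cube([2836, 152, 18]);


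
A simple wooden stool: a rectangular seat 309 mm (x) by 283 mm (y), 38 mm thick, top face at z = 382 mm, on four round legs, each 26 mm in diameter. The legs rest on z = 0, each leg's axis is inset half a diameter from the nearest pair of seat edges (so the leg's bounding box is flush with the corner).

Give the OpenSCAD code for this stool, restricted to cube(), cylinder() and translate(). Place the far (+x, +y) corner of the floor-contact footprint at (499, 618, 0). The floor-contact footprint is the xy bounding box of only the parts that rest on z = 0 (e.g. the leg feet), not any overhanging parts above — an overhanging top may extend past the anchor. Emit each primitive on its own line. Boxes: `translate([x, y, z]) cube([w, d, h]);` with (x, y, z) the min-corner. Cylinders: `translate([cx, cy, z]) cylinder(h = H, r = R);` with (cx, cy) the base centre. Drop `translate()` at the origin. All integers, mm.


translate([190, 335, 344]) cube([309, 283, 38]);
translate([203, 348, 0]) cylinder(h = 344, r = 13);
translate([486, 348, 0]) cylinder(h = 344, r = 13);
translate([203, 605, 0]) cylinder(h = 344, r = 13);
translate([486, 605, 0]) cylinder(h = 344, r = 13);


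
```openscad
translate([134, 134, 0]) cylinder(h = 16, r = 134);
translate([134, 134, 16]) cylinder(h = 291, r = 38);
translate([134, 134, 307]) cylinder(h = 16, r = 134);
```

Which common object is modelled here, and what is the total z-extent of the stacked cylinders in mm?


A spool. The overall height is 323 mm.

Three coaxial cylinders, large–small–large — a spool. Two 16 mm flanges and a 291 mm core give 16 + 291 + 16 = 323 mm.


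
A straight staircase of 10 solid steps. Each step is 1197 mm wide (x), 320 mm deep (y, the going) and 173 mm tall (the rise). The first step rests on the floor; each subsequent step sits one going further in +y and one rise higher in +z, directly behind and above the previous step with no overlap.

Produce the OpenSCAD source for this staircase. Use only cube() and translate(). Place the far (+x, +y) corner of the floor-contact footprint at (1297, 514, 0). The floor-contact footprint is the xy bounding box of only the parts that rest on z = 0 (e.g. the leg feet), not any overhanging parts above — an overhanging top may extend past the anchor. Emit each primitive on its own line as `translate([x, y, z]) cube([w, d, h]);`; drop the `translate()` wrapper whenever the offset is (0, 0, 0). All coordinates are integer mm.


translate([100, 194, 0]) cube([1197, 320, 173]);
translate([100, 514, 173]) cube([1197, 320, 173]);
translate([100, 834, 346]) cube([1197, 320, 173]);
translate([100, 1154, 519]) cube([1197, 320, 173]);
translate([100, 1474, 692]) cube([1197, 320, 173]);
translate([100, 1794, 865]) cube([1197, 320, 173]);
translate([100, 2114, 1038]) cube([1197, 320, 173]);
translate([100, 2434, 1211]) cube([1197, 320, 173]);
translate([100, 2754, 1384]) cube([1197, 320, 173]);
translate([100, 3074, 1557]) cube([1197, 320, 173]);


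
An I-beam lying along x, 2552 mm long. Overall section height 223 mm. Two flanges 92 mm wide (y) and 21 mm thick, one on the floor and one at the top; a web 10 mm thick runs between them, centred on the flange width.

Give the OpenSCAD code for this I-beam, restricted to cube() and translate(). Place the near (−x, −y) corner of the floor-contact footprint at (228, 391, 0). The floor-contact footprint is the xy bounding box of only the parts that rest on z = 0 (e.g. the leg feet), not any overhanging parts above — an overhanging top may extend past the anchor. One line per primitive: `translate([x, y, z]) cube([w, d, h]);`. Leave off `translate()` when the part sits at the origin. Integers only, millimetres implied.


translate([228, 391, 0]) cube([2552, 92, 21]);
translate([228, 432, 21]) cube([2552, 10, 181]);
translate([228, 391, 202]) cube([2552, 92, 21]);
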